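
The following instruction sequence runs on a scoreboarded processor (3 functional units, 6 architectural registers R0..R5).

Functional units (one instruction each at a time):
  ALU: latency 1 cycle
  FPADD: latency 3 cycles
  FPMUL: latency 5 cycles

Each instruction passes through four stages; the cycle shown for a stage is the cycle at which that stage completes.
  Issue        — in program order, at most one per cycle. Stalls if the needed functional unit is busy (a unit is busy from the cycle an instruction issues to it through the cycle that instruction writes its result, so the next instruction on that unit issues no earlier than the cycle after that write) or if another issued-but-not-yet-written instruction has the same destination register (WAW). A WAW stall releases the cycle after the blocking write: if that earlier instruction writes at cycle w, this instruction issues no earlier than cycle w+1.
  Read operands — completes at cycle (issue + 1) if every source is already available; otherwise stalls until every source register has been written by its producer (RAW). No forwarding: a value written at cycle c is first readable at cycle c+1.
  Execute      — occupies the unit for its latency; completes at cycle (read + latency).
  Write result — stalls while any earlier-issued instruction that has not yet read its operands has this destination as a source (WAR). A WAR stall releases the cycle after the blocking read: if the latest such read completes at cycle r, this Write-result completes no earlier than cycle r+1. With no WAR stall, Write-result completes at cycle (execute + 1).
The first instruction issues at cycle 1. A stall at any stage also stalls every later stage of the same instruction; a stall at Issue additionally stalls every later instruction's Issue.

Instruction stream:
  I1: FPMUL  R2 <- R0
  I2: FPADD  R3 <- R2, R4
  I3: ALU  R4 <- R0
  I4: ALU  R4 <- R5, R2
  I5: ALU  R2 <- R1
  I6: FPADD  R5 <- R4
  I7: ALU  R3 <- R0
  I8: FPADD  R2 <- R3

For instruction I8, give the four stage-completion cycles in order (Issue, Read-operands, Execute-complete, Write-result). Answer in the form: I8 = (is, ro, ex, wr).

I8 = (22, 23, 26, 27)

1) issue 1, read 2, done 7, write 8
2) issue 2, read 9, done 12, write 13  <RAW R2: wait I1 write@8>
3) issue 3, read 4, done 5, write 10  <WAR R4: wait I2 read@9>
4) issue 11, read 12, done 13, write 14  <struct: ALU busy until I3 writes@10>
5) issue 15, read 16, done 17, write 18  <struct: ALU busy until I4 writes@14>
6) issue 16, read 17, done 20, write 21
7) issue 19, read 20, done 21, write 22  <struct: ALU busy until I5 writes@18>
8) issue 22, read 23, done 26, write 27  <struct: FPADD busy until I6 writes@21>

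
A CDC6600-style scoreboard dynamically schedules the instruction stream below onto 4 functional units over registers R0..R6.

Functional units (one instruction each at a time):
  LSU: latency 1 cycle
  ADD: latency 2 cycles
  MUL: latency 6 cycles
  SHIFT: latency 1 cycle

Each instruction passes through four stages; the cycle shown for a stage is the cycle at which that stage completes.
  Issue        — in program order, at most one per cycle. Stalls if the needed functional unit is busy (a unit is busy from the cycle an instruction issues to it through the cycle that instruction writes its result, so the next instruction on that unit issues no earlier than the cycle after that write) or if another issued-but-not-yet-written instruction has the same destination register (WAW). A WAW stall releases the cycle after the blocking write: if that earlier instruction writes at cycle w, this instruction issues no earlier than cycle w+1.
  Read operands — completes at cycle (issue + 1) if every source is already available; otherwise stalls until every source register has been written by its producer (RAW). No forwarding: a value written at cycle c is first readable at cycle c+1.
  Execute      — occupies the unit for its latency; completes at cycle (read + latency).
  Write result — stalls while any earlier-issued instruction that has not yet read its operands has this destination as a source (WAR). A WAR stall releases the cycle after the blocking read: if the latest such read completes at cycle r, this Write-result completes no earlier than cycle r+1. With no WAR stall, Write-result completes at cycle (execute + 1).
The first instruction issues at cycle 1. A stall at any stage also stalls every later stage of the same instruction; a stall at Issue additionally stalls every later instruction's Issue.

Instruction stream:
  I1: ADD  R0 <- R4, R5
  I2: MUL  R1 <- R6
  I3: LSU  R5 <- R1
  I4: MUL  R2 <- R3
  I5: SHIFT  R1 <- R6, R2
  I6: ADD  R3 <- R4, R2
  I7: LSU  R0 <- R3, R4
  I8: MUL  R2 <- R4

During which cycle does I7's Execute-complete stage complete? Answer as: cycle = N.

[I1] 1/2/4/5
[I2] 2/3/9/10
[I3] 3/11/12/13  (RAW R1: wait I2 write@10)
[I4] 11/12/18/19  (struct: MUL busy until I2 writes@10)
[I5] 12/20/21/22  (RAW R2: wait I4 write@19)
[I6] 13/20/22/23  (RAW R2: wait I4 write@19)
[I7] 14/24/25/26  (RAW R3: wait I6 write@23)
[I8] 20/21/27/28  (struct: MUL busy until I4 writes@19)

cycle = 25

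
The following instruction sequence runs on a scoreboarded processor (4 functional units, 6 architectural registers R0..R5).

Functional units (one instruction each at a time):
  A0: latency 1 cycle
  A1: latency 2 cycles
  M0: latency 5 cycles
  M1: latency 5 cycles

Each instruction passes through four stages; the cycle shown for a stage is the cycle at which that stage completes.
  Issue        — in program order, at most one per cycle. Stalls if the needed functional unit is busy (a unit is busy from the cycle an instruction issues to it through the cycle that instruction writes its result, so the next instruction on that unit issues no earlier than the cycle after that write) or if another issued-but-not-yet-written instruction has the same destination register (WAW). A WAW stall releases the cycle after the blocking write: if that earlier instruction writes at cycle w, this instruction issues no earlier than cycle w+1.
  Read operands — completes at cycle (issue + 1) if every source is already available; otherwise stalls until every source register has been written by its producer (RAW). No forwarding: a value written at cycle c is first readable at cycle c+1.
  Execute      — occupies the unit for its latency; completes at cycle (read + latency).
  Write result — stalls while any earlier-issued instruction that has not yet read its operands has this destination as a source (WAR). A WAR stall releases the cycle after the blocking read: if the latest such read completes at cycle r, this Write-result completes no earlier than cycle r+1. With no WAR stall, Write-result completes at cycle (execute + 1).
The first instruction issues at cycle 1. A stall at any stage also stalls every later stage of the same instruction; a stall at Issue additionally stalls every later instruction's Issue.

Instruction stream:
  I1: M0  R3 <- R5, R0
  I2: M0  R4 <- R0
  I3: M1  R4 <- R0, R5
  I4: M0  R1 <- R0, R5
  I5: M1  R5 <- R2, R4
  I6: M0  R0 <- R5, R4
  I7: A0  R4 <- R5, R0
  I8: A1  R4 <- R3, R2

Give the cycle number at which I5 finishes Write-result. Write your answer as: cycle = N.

cycle = 32

[I1] 1/2/7/8
[I2] 9/10/15/16  (struct: M0 busy until I1 writes@8)
[I3] 17/18/23/24  (WAW R4: wait I2 write@16)
[I4] 18/19/24/25
[I5] 25/26/31/32  (struct: M1 busy until I3 writes@24)
[I6] 26/33/38/39  (RAW R5: wait I5 write@32)
[I7] 27/40/41/42  (RAW R0: wait I6 write@39)
[I8] 43/44/46/47  (WAW R4: wait I7 write@42)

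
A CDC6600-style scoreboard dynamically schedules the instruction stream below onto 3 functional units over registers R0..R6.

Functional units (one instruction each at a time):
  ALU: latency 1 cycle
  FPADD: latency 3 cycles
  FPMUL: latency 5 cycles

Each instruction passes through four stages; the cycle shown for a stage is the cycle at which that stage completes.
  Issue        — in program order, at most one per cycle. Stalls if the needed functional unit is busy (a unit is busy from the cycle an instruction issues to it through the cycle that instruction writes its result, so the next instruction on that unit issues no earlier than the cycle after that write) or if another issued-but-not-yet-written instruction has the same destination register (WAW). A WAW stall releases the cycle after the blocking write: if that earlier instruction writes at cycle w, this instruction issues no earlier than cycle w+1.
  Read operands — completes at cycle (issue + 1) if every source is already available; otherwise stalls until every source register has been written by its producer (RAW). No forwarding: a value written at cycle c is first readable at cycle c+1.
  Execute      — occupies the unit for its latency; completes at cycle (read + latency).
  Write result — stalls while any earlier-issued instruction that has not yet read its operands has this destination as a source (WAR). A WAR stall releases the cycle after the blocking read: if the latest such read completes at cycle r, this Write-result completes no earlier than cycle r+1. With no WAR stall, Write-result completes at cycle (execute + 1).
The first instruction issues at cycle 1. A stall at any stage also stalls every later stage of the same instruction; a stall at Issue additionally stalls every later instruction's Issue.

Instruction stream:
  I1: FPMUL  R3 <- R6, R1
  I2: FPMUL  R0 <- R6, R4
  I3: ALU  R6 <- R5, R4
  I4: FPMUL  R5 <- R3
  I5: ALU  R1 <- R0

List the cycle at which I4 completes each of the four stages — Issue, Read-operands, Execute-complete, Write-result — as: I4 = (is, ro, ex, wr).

I4 = (17, 18, 23, 24)

I1  is:1  ro:2  ex:7  wr:8
I2  is:9  ro:10  ex:15  wr:16  — struct: FPMUL busy until I1 writes@8
I3  is:10  ro:11  ex:12  wr:13
I4  is:17  ro:18  ex:23  wr:24  — struct: FPMUL busy until I2 writes@16
I5  is:18  ro:19  ex:20  wr:21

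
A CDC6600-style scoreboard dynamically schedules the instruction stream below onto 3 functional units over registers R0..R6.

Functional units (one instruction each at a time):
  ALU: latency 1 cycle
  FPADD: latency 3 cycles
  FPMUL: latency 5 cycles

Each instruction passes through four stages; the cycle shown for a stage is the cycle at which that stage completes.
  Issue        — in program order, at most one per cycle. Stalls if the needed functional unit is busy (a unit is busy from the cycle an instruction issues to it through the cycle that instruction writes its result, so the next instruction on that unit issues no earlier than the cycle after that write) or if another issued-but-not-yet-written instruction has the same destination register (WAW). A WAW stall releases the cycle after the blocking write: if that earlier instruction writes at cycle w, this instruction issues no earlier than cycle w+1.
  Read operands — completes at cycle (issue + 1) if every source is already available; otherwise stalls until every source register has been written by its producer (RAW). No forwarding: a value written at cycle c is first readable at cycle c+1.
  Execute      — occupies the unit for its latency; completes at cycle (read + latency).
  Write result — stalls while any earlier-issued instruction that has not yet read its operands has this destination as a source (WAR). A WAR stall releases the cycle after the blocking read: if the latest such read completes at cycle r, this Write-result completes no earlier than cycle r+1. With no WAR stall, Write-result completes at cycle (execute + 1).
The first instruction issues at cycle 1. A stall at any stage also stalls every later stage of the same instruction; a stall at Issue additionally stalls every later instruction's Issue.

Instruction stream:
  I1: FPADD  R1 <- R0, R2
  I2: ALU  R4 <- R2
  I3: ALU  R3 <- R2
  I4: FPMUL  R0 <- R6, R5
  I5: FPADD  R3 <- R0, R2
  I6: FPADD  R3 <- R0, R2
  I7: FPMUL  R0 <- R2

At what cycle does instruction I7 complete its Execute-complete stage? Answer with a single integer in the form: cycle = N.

cycle = 27

[1] I1 issues→FPADD
[2] I1 reads; I2 issues→ALU
[3] I2 reads
[4] I2 exec-done
[5] I1 exec-done; I2 writes R4
[6] I1 writes R1; I3 issues→ALU
[7] I3 reads; I4 issues→FPMUL
[8] I3 exec-done; I4 reads
[9] I3 writes R3
[10] I5 issues→FPADD
[13] I4 exec-done
[14] I4 writes R0
[15] I5 reads
[18] I5 exec-done
[19] I5 writes R3
[20] I6 issues→FPADD
[21] I6 reads; I7 issues→FPMUL
[22] I7 reads
[24] I6 exec-done
[25] I6 writes R3
[27] I7 exec-done
[28] I7 writes R0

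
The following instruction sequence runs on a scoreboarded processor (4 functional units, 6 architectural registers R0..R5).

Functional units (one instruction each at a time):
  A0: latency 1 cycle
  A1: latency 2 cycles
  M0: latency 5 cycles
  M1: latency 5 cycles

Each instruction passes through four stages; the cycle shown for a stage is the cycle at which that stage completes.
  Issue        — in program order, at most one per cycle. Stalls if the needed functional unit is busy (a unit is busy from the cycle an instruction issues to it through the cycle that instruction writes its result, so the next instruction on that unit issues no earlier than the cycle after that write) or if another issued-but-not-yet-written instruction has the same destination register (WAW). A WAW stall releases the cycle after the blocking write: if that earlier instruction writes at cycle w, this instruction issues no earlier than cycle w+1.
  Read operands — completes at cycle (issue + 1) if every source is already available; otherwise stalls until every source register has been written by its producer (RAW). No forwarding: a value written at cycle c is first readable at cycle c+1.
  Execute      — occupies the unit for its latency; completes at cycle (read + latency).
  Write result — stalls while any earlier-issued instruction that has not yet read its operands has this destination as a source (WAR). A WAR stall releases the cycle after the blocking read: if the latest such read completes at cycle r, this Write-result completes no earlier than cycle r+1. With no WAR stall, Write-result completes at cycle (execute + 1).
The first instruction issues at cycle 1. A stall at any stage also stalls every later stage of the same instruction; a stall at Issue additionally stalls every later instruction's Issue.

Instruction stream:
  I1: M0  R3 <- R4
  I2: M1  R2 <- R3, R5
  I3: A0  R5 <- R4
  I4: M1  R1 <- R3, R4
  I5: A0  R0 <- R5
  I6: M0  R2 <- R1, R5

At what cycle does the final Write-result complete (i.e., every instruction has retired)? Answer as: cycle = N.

cycle = 30

  I1 | 1 | 2 | 7 | 8
  I2 | 2 | 9 | 14 | 15   RAW R3: wait I1 write@8
  I3 | 3 | 4 | 5 | 10   WAR R5: wait I2 read@9
  I4 | 16 | 17 | 22 | 23   struct: M1 busy until I2 writes@15
  I5 | 17 | 18 | 19 | 20
  I6 | 18 | 24 | 29 | 30   RAW R1: wait I4 write@23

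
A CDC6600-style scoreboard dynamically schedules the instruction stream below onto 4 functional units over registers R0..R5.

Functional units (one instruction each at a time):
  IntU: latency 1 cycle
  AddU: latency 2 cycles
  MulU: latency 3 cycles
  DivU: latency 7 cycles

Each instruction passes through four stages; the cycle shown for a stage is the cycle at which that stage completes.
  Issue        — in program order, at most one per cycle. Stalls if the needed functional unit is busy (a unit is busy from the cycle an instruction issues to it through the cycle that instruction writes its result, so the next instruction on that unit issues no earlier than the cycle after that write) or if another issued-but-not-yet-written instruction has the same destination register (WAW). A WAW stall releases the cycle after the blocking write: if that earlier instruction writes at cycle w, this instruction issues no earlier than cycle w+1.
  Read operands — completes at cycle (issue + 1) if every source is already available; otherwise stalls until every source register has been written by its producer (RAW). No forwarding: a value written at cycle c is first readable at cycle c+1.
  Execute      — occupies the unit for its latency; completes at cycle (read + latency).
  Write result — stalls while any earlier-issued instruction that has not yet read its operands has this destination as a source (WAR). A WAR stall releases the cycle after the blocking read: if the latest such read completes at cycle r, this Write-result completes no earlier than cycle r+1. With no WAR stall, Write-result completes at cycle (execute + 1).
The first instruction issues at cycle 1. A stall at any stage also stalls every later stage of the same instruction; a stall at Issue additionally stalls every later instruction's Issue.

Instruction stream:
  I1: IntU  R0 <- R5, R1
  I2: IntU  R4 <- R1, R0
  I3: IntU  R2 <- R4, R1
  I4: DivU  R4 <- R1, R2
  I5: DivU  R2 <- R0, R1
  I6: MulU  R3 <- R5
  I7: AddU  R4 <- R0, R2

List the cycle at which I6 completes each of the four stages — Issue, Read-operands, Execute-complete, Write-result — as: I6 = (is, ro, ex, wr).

I6 = (23, 24, 27, 28)

[1] I1→IntU
[2] I1 RO
[3] I1 EX
[4] I1 WR R0
[5] I2→IntU
[6] I2 RO
[7] I2 EX
[8] I2 WR R4
[9] I3→IntU
[10] I3 RO, I4→DivU
[11] I3 EX
[12] I3 WR R2
[13] I4 RO
[20] I4 EX
[21] I4 WR R4
[22] I5→DivU
[23] I5 RO, I6→MulU
[24] I6 RO, I7→AddU
[27] I6 EX
[28] I6 WR R3
[30] I5 EX
[31] I5 WR R2
[32] I7 RO
[34] I7 EX
[35] I7 WR R4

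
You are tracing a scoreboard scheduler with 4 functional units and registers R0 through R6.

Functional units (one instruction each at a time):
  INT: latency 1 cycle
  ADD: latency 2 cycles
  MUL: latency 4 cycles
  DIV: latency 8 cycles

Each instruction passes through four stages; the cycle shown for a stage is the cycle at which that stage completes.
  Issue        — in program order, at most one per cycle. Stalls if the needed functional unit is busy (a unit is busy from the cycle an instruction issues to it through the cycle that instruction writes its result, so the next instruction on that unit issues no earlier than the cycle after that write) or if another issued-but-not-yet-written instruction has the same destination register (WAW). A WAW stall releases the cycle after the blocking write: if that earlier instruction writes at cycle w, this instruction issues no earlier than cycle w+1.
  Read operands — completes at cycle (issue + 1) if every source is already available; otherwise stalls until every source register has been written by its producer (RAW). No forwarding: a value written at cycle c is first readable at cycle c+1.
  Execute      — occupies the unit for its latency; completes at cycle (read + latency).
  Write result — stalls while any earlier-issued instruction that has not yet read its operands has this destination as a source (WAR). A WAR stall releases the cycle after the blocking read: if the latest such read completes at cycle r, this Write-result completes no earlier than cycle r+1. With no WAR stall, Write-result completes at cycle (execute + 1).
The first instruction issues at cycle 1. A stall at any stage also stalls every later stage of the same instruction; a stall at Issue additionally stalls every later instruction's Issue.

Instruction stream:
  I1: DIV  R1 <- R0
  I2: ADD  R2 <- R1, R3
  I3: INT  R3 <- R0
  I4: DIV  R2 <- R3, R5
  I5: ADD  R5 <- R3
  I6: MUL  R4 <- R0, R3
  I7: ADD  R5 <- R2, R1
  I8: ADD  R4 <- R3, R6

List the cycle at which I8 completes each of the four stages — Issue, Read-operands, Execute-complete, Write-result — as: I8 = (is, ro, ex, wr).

cycle 1: I1→DIV
cycle 2: I1 RO | I2→ADD
cycle 3: I3→INT
cycle 4: I3 RO
cycle 5: I3 EX
cycle 10: I1 EX
cycle 11: I1 WR R1
cycle 12: I2 RO
cycle 13: I3 WR R3
cycle 14: I2 EX
cycle 15: I2 WR R2
cycle 16: I4→DIV
cycle 17: I4 RO | I5→ADD
cycle 18: I5 RO | I6→MUL
cycle 19: I6 RO
cycle 20: I5 EX
cycle 21: I5 WR R5
cycle 22: I7→ADD
cycle 23: I6 EX
cycle 24: I6 WR R4
cycle 25: I4 EX
cycle 26: I4 WR R2
cycle 27: I7 RO
cycle 29: I7 EX
cycle 30: I7 WR R5
cycle 31: I8→ADD
cycle 32: I8 RO
cycle 34: I8 EX
cycle 35: I8 WR R4

I8 = (31, 32, 34, 35)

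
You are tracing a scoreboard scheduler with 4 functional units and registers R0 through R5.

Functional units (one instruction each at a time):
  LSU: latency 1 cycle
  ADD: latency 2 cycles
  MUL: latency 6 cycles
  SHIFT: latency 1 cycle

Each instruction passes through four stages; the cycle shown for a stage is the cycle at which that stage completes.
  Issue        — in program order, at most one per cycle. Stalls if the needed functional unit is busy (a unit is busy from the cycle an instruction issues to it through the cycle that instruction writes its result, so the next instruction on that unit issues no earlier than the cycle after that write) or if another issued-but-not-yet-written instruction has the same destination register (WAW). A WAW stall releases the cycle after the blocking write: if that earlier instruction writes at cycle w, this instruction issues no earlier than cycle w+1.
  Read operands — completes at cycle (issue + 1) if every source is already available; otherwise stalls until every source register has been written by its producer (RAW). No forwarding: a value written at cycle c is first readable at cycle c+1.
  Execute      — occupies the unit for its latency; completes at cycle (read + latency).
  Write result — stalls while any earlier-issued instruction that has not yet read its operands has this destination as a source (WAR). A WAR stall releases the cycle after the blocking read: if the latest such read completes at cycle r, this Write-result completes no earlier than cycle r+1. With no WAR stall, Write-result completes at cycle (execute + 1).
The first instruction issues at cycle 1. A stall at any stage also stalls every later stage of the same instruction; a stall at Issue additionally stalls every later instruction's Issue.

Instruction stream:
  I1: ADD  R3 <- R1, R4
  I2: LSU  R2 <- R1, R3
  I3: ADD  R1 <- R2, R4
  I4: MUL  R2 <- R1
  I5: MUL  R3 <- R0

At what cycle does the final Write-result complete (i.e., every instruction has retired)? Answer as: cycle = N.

c1: issue I1 (ADD)
c2: I1 read-ops, issue I2 (LSU)
c4: I1 finished on ADD
c5: I1→R3
c6: I2 read-ops, issue I3 (ADD)
c7: I2 finished on LSU
c8: I2→R2
c9: I3 read-ops, issue I4 (MUL)
c11: I3 finished on ADD
c12: I3→R1
c13: I4 read-ops
c19: I4 finished on MUL
c20: I4→R2
c21: issue I5 (MUL)
c22: I5 read-ops
c28: I5 finished on MUL
c29: I5→R3

cycle = 29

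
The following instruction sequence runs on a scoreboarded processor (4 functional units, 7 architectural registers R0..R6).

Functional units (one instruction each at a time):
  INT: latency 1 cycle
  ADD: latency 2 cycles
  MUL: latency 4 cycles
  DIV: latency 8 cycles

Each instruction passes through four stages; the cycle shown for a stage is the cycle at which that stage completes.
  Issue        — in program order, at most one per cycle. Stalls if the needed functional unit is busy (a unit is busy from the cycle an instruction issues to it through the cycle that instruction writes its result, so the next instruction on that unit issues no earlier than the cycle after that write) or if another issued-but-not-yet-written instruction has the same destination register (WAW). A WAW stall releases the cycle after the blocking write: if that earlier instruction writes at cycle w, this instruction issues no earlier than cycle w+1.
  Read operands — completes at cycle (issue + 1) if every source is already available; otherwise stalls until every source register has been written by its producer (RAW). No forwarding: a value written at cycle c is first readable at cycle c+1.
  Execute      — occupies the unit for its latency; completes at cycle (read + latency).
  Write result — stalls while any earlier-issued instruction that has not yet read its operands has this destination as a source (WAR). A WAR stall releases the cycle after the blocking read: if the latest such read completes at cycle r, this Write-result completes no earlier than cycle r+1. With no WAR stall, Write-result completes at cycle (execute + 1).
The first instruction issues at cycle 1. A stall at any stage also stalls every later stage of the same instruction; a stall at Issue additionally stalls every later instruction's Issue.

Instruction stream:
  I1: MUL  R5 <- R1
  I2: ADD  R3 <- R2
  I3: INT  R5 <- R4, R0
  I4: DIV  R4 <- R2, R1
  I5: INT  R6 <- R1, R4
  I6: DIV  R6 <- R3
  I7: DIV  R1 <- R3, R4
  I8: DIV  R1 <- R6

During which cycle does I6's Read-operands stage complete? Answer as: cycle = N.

cycle = 24

1) issue 1, read 2, done 6, write 7
2) issue 2, read 3, done 5, write 6
3) issue 8, read 9, done 10, write 11  <WAW R5: wait I1 write@7>
4) issue 9, read 10, done 18, write 19
5) issue 12, read 20, done 21, write 22  <struct: INT busy until I3 writes@11 / RAW R4: wait I4 write@19>
6) issue 23, read 24, done 32, write 33  <WAW R6: wait I5 write@22>
7) issue 34, read 35, done 43, write 44  <struct: DIV busy until I6 writes@33>
8) issue 45, read 46, done 54, write 55  <struct: DIV busy until I7 writes@44>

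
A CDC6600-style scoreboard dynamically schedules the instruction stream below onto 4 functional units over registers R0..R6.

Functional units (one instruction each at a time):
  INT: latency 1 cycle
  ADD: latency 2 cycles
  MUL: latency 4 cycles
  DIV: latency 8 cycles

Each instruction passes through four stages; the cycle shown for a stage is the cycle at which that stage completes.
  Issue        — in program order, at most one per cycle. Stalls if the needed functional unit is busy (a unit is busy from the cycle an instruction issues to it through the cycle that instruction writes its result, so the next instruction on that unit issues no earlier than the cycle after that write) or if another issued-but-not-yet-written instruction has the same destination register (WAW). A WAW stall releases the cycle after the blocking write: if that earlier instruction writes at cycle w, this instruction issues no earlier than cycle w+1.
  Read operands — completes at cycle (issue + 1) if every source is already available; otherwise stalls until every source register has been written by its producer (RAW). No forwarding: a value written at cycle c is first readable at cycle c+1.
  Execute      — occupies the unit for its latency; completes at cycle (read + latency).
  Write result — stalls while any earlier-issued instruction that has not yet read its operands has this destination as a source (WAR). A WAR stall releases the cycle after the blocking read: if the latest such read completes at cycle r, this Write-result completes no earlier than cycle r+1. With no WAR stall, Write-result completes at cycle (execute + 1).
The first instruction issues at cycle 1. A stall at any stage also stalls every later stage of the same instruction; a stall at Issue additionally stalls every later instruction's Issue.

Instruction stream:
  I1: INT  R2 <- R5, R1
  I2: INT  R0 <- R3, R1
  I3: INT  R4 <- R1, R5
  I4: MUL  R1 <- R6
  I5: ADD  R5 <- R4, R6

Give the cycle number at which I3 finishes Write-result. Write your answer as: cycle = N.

[1] issue I1 (INT)
[2] I1 read-ops
[3] I1 finished on INT
[4] I1→R2
[5] issue I2 (INT)
[6] I2 read-ops
[7] I2 finished on INT
[8] I2→R0
[9] issue I3 (INT)
[10] I3 read-ops | issue I4 (MUL)
[11] I3 finished on INT | I4 read-ops | issue I5 (ADD)
[12] I3→R4
[13] I5 read-ops
[15] I4 finished on MUL | I5 finished on ADD
[16] I4→R1 | I5→R5

cycle = 12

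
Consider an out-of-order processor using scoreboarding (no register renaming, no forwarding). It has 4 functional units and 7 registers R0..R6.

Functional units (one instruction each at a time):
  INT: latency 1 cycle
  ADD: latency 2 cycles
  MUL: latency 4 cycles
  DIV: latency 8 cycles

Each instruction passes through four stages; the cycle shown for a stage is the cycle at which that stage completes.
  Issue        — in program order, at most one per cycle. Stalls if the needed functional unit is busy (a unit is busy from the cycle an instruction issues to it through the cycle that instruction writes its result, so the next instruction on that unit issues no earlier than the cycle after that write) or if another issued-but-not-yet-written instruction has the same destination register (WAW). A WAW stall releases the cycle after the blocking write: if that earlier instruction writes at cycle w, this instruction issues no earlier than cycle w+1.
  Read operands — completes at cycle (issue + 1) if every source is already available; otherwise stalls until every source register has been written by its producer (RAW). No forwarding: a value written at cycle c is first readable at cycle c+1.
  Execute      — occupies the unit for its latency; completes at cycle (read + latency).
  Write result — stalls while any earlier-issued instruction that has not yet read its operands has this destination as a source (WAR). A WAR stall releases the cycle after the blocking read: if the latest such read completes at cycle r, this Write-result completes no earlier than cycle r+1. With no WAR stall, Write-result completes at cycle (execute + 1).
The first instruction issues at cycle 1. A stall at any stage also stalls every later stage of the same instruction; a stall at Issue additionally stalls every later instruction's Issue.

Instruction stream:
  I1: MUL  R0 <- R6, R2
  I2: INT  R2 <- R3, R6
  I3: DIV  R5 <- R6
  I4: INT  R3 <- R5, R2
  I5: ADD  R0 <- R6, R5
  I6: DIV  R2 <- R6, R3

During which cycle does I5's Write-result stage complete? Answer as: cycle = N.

c1: I1 dispatched to MUL
c2: I1 operands ready, I2 dispatched to INT
c3: I2 operands ready, I3 dispatched to DIV
c4: I2 complete, I3 operands ready
c5: R2←I2
c6: I1 complete, I4 dispatched to INT
c7: R0←I1
c8: I5 dispatched to ADD
c12: I3 complete
c13: R5←I3
c14: I4 operands ready, I5 operands ready, I6 dispatched to DIV
c15: I4 complete
c16: R3←I4, I5 complete
c17: R0←I5, I6 operands ready
c25: I6 complete
c26: R2←I6

cycle = 17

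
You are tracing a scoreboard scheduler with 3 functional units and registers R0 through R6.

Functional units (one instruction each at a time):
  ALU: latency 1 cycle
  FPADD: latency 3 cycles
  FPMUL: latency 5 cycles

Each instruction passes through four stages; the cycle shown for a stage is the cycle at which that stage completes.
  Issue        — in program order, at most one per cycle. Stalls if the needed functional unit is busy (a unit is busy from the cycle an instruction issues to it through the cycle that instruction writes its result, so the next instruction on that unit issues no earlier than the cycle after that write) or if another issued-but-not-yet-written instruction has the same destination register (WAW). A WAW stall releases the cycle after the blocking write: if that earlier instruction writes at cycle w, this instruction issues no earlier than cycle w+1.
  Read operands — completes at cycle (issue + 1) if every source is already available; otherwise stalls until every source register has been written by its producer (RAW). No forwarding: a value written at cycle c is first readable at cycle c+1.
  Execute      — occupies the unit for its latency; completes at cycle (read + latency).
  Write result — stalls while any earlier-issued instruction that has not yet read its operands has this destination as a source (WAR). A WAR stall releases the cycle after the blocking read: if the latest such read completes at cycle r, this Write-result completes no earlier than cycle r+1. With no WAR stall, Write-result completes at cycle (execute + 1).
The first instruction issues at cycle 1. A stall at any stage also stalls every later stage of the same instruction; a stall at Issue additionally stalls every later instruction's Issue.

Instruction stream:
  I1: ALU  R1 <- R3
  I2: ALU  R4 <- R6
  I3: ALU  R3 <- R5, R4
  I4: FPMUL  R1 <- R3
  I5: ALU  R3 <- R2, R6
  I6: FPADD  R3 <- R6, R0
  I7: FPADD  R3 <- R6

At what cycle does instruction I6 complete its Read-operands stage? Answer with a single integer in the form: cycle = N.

  I1 | 1 | 2 | 3 | 4
  I2 | 5 | 6 | 7 | 8   struct: ALU busy until I1 writes@4
  I3 | 9 | 10 | 11 | 12   struct: ALU busy until I2 writes@8
  I4 | 10 | 13 | 18 | 19   RAW R3: wait I3 write@12
  I5 | 13 | 14 | 15 | 16   struct: ALU busy until I3 writes@12
  I6 | 17 | 18 | 21 | 22   WAW R3: wait I5 write@16
  I7 | 23 | 24 | 27 | 28   struct: FPADD busy until I6 writes@22

cycle = 18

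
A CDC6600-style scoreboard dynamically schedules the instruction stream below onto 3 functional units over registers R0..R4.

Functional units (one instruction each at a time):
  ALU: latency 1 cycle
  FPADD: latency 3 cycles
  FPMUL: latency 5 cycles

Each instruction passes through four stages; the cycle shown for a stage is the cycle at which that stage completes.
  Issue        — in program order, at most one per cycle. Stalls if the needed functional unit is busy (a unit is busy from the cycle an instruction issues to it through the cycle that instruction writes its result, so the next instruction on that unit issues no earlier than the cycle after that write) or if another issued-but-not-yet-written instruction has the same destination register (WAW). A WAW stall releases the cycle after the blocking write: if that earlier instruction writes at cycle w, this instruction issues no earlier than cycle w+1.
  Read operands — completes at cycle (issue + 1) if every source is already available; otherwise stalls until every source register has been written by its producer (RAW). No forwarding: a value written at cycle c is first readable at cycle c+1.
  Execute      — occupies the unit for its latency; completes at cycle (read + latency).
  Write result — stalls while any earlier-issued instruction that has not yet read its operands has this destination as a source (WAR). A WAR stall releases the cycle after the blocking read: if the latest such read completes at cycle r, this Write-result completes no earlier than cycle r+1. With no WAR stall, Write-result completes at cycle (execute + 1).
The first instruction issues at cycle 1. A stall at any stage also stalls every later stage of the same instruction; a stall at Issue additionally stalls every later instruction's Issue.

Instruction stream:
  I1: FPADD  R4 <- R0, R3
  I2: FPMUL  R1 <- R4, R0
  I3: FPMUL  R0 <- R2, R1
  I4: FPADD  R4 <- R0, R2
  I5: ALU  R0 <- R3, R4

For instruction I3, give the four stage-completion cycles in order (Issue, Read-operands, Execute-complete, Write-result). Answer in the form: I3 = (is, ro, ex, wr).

I3 = (14, 15, 20, 21)

cycle 1: issue I1 (FPADD)
cycle 2: I1 read-ops, issue I2 (FPMUL)
cycle 5: I1 finished on FPADD
cycle 6: I1→R4
cycle 7: I2 read-ops
cycle 12: I2 finished on FPMUL
cycle 13: I2→R1
cycle 14: issue I3 (FPMUL)
cycle 15: I3 read-ops, issue I4 (FPADD)
cycle 20: I3 finished on FPMUL
cycle 21: I3→R0
cycle 22: I4 read-ops, issue I5 (ALU)
cycle 25: I4 finished on FPADD
cycle 26: I4→R4
cycle 27: I5 read-ops
cycle 28: I5 finished on ALU
cycle 29: I5→R0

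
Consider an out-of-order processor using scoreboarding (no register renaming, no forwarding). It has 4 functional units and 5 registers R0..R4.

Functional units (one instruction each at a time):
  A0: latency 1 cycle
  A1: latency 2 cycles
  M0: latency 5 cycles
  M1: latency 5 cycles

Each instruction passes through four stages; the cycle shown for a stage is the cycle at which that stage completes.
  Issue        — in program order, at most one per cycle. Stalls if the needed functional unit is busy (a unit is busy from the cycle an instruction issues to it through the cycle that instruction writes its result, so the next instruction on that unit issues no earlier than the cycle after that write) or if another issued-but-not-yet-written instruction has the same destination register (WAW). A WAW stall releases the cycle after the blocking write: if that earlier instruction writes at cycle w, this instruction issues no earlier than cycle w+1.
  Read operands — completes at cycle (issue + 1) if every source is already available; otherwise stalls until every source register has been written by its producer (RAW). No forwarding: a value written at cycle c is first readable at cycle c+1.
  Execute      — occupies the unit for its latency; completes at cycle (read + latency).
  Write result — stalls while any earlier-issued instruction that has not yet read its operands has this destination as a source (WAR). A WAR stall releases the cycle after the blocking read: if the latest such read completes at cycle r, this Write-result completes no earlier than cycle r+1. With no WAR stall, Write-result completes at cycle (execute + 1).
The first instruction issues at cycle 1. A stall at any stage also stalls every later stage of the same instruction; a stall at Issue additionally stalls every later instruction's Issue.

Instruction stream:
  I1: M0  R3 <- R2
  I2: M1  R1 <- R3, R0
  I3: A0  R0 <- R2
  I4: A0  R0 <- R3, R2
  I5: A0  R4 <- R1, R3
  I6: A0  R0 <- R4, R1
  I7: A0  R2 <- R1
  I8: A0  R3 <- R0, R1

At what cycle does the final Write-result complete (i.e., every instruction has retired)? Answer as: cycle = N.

I1  is:1  ro:2  ex:7  wr:8
I2  is:2  ro:9  ex:14  wr:15  — RAW R3: wait I1 write@8
I3  is:3  ro:4  ex:5  wr:10  — WAR R0: wait I2 read@9
I4  is:11  ro:12  ex:13  wr:14  — struct: A0 busy until I3 writes@10
I5  is:15  ro:16  ex:17  wr:18  — struct: A0 busy until I4 writes@14
I6  is:19  ro:20  ex:21  wr:22  — struct: A0 busy until I5 writes@18
I7  is:23  ro:24  ex:25  wr:26  — struct: A0 busy until I6 writes@22
I8  is:27  ro:28  ex:29  wr:30  — struct: A0 busy until I7 writes@26

cycle = 30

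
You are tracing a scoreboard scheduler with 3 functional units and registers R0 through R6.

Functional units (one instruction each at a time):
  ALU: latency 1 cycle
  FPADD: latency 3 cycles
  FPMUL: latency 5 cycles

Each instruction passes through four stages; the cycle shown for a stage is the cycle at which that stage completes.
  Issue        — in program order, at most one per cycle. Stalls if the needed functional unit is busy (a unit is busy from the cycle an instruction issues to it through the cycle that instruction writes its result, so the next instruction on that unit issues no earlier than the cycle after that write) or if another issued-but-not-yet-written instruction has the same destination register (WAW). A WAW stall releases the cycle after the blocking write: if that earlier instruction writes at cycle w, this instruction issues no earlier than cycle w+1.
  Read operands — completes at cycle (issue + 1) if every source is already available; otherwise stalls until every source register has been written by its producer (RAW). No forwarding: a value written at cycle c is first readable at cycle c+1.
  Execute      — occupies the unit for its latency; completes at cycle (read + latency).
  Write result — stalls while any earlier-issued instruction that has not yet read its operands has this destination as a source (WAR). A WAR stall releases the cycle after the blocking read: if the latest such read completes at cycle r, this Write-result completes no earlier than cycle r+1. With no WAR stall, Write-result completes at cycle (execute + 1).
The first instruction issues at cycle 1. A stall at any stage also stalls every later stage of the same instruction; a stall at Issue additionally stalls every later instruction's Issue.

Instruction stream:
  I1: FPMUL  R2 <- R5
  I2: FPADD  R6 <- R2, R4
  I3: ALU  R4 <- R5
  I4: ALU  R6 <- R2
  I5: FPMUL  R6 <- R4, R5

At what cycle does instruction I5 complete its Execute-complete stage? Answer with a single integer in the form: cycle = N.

I1: IS=1 RO=2 EX=7 WR=8
I2: IS=2 RO=9 EX=12 WR=13  [RAW R2: wait I1 write@8]
I3: IS=3 RO=4 EX=5 WR=10  [WAR R4: wait I2 read@9]
I4: IS=14 RO=15 EX=16 WR=17  [WAW R6: wait I2 write@13]
I5: IS=18 RO=19 EX=24 WR=25  [WAW R6: wait I4 write@17]

cycle = 24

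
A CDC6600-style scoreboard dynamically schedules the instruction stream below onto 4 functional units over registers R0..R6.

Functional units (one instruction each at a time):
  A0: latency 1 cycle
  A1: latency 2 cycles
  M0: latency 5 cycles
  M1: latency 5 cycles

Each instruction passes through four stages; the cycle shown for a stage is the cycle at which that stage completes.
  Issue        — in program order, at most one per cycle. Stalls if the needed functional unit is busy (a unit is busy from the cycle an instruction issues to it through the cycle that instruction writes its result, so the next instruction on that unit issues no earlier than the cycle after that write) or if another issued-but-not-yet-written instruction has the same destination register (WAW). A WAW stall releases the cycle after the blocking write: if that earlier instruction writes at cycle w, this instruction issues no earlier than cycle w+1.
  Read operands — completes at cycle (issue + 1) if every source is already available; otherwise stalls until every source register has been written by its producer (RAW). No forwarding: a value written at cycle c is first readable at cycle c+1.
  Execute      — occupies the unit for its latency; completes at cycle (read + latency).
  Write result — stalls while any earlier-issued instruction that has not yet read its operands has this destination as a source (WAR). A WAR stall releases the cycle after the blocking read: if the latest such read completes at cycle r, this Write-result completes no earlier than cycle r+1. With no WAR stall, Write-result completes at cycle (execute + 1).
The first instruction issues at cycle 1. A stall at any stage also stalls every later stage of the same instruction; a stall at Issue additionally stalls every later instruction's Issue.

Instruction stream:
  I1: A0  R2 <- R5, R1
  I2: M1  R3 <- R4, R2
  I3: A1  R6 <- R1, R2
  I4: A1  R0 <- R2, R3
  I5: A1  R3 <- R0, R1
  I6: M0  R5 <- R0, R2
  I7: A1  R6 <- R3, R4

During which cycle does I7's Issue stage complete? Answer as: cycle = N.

cycle = 21

t=1  I1 issues→A0
t=2  I1 reads | I2 issues→M1
t=3  I1 exec-done | I3 issues→A1
t=4  I1 writes R2
t=5  I2 reads | I3 reads
t=7  I3 exec-done
t=8  I3 writes R6
t=9  I4 issues→A1
t=10  I2 exec-done
t=11  I2 writes R3
t=12  I4 reads
t=14  I4 exec-done
t=15  I4 writes R0
t=16  I5 issues→A1
t=17  I5 reads | I6 issues→M0
t=18  I6 reads
t=19  I5 exec-done
t=20  I5 writes R3
t=21  I7 issues→A1
t=22  I7 reads
t=23  I6 exec-done
t=24  I6 writes R5 | I7 exec-done
t=25  I7 writes R6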